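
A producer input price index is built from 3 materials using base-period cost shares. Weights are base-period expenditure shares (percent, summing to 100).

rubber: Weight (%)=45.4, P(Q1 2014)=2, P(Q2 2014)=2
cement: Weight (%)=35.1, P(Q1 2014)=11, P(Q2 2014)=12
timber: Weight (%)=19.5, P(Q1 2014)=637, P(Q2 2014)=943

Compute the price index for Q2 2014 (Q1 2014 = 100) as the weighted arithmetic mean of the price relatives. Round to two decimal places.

112.56

rubber: 45.4 × (2/2) = 45.4 × 1.000000 = 45.4000
cement: 35.1 × (12/11) = 35.1 × 1.090909 = 38.2909
timber: 19.5 × (943/637) = 19.5 × 1.480377 = 28.8673
Index = Σ wᵢ·(p₁ᵢ/p₀ᵢ) = 45.4000 + 38.2909 + 28.8673 = 112.5583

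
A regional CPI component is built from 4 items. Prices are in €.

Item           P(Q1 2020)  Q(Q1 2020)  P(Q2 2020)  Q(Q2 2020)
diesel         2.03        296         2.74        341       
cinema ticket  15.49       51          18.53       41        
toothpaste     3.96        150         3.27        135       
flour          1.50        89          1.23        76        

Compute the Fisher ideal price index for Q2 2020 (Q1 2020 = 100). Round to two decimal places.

112.01

Laspeyres component (base-period weights):
ΣP(Q2 2020)Q(Q1 2020) = 2.74×296 + 18.53×51 + 3.27×150 + 1.23×89 = 811.04 + 945.03 + 490.5 + 109.47 = 2356.04
ΣP(Q1 2020)Q(Q1 2020) = 2.03×296 + 15.49×51 + 3.96×150 + 1.50×89 = 600.88 + 789.99 + 594 + 133.5 = 2118.37
L = 2356.04 / 2118.37 × 100 = 111.2195
Paasche component (current-period weights):
ΣP(Q2 2020)Q(Q2 2020) = 2.74×341 + 18.53×41 + 3.27×135 + 1.23×76 = 934.34 + 759.73 + 441.45 + 93.48 = 2229
ΣP(Q1 2020)Q(Q2 2020) = 2.03×341 + 15.49×41 + 3.96×135 + 1.50×76 = 692.23 + 635.09 + 534.6 + 114 = 1975.92
P = 2229 / 1975.92 × 100 = 112.8082
Fisher = √(L × P) = √(111.2195 × 112.8082) = 112.0110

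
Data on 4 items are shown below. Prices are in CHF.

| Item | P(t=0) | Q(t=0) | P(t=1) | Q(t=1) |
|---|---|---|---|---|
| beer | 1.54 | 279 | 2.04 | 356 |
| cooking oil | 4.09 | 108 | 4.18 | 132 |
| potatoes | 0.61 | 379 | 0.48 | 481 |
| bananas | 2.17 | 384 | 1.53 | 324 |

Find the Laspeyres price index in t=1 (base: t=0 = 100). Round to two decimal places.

Laspeyres price index uses base-period quantities as weights.
ΣP(t=1)·Q(t=0) = 2.04×279 + 4.18×108 + 0.48×379 + 1.53×384 = 569.16 + 451.44 + 181.92 + 587.52 = 1790.04
ΣP(t=0)·Q(t=0) = 1.54×279 + 4.09×108 + 0.61×379 + 2.17×384 = 429.66 + 441.72 + 231.19 + 833.28 = 1935.85
Index = 1790.04 / 1935.85 × 100 = 92.4679

92.47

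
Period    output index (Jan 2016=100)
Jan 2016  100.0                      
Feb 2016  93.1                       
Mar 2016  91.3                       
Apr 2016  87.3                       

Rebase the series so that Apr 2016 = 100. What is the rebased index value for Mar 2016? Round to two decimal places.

104.58

Rebased(Mar 2016) = 91.3 / 87.3 × 100 = 104.5819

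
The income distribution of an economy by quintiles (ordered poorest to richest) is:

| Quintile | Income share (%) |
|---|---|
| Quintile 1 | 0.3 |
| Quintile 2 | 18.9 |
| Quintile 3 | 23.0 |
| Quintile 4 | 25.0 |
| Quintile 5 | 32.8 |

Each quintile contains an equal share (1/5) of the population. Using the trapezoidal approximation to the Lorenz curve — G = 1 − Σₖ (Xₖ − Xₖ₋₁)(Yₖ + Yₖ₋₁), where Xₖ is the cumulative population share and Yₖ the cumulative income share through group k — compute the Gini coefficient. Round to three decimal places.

0.284

Cumulative income shares Yₖ: 0.0030, 0.1920, 0.4220, 0.6720, 1.0000
Σ (Xₖ−Xₖ₋₁)(Yₖ+Yₖ₋₁) = (1/5)(0.0030+0.0000) + (1/5)(0.1920+0.0030) + (1/5)(0.4220+0.1920) + (1/5)(0.6720+0.4220) + (1/5)(1.0000+0.6720)
  = 0.0006 + 0.0390 + 0.1228 + 0.2188 + 0.3344 = 0.7156
G = 1 − 0.7156 = 0.2844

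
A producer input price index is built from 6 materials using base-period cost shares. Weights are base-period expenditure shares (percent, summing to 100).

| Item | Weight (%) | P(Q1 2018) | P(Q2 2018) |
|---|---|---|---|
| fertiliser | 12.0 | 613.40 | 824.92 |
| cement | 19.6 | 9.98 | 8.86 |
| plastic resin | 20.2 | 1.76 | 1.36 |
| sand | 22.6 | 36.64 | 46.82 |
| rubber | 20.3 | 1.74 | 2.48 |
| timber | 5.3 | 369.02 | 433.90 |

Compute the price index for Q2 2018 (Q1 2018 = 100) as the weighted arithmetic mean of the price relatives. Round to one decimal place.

113.2

fertiliser: 12.0 × (824.92/613.40) = 12.0 × 1.344832 = 16.1380
cement: 19.6 × (8.86/9.98) = 19.6 × 0.887776 = 17.4004
plastic resin: 20.2 × (1.36/1.76) = 20.2 × 0.772727 = 15.6091
sand: 22.6 × (46.82/36.64) = 22.6 × 1.277838 = 28.8791
rubber: 20.3 × (2.48/1.74) = 20.3 × 1.425287 = 28.9333
timber: 5.3 × (433.90/369.02) = 5.3 × 1.175817 = 6.2318
Index = Σ wᵢ·(p₁ᵢ/p₀ᵢ) = 16.1380 + 17.4004 + 15.6091 + 28.8791 + 28.9333 + 6.2318 = 113.1918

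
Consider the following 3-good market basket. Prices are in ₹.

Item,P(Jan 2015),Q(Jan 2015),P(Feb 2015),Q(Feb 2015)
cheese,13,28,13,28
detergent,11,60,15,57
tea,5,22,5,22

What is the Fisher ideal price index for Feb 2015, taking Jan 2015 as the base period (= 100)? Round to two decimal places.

120.94

Laspeyres component (base-period weights):
ΣP(Feb 2015)Q(Jan 2015) = 13×28 + 15×60 + 5×22 = 364 + 900 + 110 = 1374
ΣP(Jan 2015)Q(Jan 2015) = 13×28 + 11×60 + 5×22 = 364 + 660 + 110 = 1134
L = 1374 / 1134 × 100 = 121.1640
Paasche component (current-period weights):
ΣP(Feb 2015)Q(Feb 2015) = 13×28 + 15×57 + 5×22 = 364 + 855 + 110 = 1329
ΣP(Jan 2015)Q(Feb 2015) = 13×28 + 11×57 + 5×22 = 364 + 627 + 110 = 1101
P = 1329 / 1101 × 100 = 120.7084
Fisher = √(L × P) = √(121.1640 × 120.7084) = 120.9360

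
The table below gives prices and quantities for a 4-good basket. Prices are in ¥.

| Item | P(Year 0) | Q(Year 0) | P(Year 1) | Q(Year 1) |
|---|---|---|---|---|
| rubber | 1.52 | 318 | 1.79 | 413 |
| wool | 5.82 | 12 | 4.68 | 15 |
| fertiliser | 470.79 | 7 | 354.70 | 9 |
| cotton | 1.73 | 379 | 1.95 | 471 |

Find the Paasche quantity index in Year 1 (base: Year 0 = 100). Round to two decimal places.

Paasche quantity index uses current-period prices as weights.
ΣP(Year 1)·Q(Year 1) = 1.79×413 + 4.68×15 + 354.70×9 + 1.95×471 = 739.27 + 70.2 + 3192.3 + 918.45 = 4920.22
ΣP(Year 1)·Q(Year 0) = 1.79×318 + 4.68×12 + 354.70×7 + 1.95×379 = 569.22 + 56.16 + 2482.9 + 739.05 = 3847.33
Index = 4920.22 / 3847.33 × 100 = 127.8866

127.89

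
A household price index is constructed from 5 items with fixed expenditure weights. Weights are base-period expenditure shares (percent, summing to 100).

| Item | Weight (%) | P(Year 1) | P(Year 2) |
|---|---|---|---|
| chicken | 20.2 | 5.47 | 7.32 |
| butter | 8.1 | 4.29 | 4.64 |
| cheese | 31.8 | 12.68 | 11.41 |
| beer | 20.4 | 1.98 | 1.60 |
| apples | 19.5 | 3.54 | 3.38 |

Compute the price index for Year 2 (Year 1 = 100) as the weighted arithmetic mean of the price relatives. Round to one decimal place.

99.5

chicken: 20.2 × (7.32/5.47) = 20.2 × 1.338208 = 27.0318
butter: 8.1 × (4.64/4.29) = 8.1 × 1.081585 = 8.7608
cheese: 31.8 × (11.41/12.68) = 31.8 × 0.899842 = 28.6150
beer: 20.4 × (1.60/1.98) = 20.4 × 0.808081 = 16.4848
apples: 19.5 × (3.38/3.54) = 19.5 × 0.954802 = 18.6186
Index = Σ wᵢ·(p₁ᵢ/p₀ᵢ) = 27.0318 + 8.7608 + 28.6150 + 16.4848 + 18.6186 = 99.5111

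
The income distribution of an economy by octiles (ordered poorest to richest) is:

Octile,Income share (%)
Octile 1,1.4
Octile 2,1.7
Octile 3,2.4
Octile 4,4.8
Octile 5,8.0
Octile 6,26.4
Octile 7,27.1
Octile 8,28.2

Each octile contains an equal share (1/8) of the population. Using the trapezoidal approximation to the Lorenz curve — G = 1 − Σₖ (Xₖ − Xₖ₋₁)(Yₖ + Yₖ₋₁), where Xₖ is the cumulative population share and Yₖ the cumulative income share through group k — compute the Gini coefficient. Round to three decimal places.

Cumulative income shares Yₖ: 0.0140, 0.0310, 0.0550, 0.1030, 0.1830, 0.4470, 0.7180, 1.0000
Σ (Xₖ−Xₖ₋₁)(Yₖ+Yₖ₋₁) = (1/8)(0.0140+0.0000) + (1/8)(0.0310+0.0140) + (1/8)(0.0550+0.0310) + (1/8)(0.1030+0.0550) + (1/8)(0.1830+0.1030) + (1/8)(0.4470+0.1830) + (1/8)(0.7180+0.4470) + (1/8)(1.0000+0.7180)
  = 0.0017 + 0.0056 + 0.0107 + 0.0198 + 0.0358 + 0.0788 + 0.1456 + 0.2147 = 0.5128
G = 1 − 0.5128 = 0.4872

0.487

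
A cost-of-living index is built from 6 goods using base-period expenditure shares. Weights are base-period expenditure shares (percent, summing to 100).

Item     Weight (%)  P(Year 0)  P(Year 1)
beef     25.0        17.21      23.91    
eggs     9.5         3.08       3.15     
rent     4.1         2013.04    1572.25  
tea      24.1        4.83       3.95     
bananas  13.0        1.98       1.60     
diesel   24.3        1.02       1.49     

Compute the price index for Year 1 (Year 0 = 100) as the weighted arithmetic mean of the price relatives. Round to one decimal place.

beef: 25.0 × (23.91/17.21) = 25.0 × 1.389309 = 34.7327
eggs: 9.5 × (3.15/3.08) = 9.5 × 1.022727 = 9.7159
rent: 4.1 × (1572.25/2013.04) = 4.1 × 0.781033 = 3.2022
tea: 24.1 × (3.95/4.83) = 24.1 × 0.817805 = 19.7091
bananas: 13.0 × (1.60/1.98) = 13.0 × 0.808081 = 10.5051
diesel: 24.3 × (1.49/1.02) = 24.3 × 1.460784 = 35.4971
Index = Σ wᵢ·(p₁ᵢ/p₀ᵢ) = 34.7327 + 9.7159 + 3.2022 + 19.7091 + 10.5051 + 35.4971 = 113.3621

113.4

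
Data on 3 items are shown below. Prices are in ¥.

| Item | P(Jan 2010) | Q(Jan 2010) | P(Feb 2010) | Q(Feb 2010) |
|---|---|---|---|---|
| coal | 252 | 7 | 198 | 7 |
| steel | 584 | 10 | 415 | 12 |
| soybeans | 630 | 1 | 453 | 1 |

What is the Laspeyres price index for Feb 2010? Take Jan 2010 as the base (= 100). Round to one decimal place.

72.7

Laspeyres price index uses base-period quantities as weights.
ΣP(Feb 2010)·Q(Jan 2010) = 198×7 + 415×10 + 453×1 = 1386 + 4150 + 453 = 5989
ΣP(Jan 2010)·Q(Jan 2010) = 252×7 + 584×10 + 630×1 = 1764 + 5840 + 630 = 8234
Index = 5989 / 8234 × 100 = 72.7350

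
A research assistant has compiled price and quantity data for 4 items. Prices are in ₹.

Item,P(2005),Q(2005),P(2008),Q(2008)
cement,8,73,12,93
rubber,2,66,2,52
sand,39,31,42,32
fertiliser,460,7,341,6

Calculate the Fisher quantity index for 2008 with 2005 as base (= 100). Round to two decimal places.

96.25

Laspeyres component (base-period weights):
ΣP(2005)Q(2008) = 8×93 + 2×52 + 39×32 + 460×6 = 744 + 104 + 1248 + 2760 = 4856
ΣP(2005)Q(2005) = 8×73 + 2×66 + 39×31 + 460×7 = 584 + 132 + 1209 + 3220 = 5145
L = 4856 / 5145 × 100 = 94.3829
Paasche component (current-period weights):
ΣP(2008)Q(2008) = 12×93 + 2×52 + 42×32 + 341×6 = 1116 + 104 + 1344 + 2046 = 4610
ΣP(2008)Q(2005) = 12×73 + 2×66 + 42×31 + 341×7 = 876 + 132 + 1302 + 2387 = 4697
P = 4610 / 4697 × 100 = 98.1478
Fisher = √(L × P) = √(94.3829 × 98.1478) = 96.2469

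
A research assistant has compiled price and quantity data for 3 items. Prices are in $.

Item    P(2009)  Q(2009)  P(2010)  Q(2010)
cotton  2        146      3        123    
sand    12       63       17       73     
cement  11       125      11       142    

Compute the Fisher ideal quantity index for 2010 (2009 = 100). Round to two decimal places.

Laspeyres component (base-period weights):
ΣP(2009)Q(2010) = 2×123 + 12×73 + 11×142 = 246 + 876 + 1562 = 2684
ΣP(2009)Q(2009) = 2×146 + 12×63 + 11×125 = 292 + 756 + 1375 = 2423
L = 2684 / 2423 × 100 = 110.7718
Paasche component (current-period weights):
ΣP(2010)Q(2010) = 3×123 + 17×73 + 11×142 = 369 + 1241 + 1562 = 3172
ΣP(2010)Q(2009) = 3×146 + 17×63 + 11×125 = 438 + 1071 + 1375 = 2884
P = 3172 / 2884 × 100 = 109.9861
Fisher = √(L × P) = √(110.7718 × 109.9861) = 110.3783

110.38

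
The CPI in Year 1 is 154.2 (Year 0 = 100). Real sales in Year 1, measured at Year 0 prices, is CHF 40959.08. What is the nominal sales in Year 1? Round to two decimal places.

Nominal = Real × (Index/100) = 40959.08 × (154.2/100)
        = 40959.08 × 1.542 = 63158.9014

63158.90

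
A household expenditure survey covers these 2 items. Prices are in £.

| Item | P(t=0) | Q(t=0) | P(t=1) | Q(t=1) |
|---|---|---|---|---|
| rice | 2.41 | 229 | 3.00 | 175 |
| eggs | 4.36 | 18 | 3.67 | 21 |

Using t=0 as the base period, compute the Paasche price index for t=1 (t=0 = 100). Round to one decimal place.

117.3

Paasche price index uses current-period quantities as weights.
ΣP(t=1)·Q(t=1) = 3.00×175 + 3.67×21 = 525 + 77.07 = 602.07
ΣP(t=0)·Q(t=1) = 2.41×175 + 4.36×21 = 421.75 + 91.56 = 513.31
Index = 602.07 / 513.31 × 100 = 117.2917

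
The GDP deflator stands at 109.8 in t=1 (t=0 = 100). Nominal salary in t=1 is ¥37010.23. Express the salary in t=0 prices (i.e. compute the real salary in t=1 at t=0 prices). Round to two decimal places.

Real = Nominal ÷ (Index/100) = 37010.23 ÷ (109.8/100)
     = 37010.23 ÷ 1.098 = 33706.9490

33706.95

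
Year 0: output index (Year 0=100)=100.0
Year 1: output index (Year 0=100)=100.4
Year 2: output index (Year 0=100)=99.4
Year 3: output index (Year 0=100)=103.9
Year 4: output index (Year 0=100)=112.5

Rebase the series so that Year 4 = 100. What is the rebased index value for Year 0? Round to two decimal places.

Rebased(Year 0) = 100.0 / 112.5 × 100 = 88.8889

88.89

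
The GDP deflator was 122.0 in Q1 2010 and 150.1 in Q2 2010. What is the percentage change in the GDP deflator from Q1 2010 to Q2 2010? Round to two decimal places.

23.03%

Change = (150.1 − 122.0) / 122.0 × 100
       = 28.1 / 122.0 × 100 = 23.0328%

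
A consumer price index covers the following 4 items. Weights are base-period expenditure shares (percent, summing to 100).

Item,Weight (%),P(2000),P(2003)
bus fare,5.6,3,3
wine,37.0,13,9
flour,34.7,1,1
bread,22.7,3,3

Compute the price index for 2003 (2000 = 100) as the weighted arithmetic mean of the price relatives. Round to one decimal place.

bus fare: 5.6 × (3/3) = 5.6 × 1.000000 = 5.6000
wine: 37.0 × (9/13) = 37.0 × 0.692308 = 25.6154
flour: 34.7 × (1/1) = 34.7 × 1.000000 = 34.7000
bread: 22.7 × (3/3) = 22.7 × 1.000000 = 22.7000
Index = Σ wᵢ·(p₁ᵢ/p₀ᵢ) = 5.6000 + 25.6154 + 34.7000 + 22.7000 = 88.6154

88.6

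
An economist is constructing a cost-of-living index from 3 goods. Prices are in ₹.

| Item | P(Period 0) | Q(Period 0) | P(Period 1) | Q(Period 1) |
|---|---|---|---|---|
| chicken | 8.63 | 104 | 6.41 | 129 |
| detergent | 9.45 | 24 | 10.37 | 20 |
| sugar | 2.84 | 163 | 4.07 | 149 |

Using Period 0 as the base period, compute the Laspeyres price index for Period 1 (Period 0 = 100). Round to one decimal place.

99.5

Laspeyres price index uses base-period quantities as weights.
ΣP(Period 1)·Q(Period 0) = 6.41×104 + 10.37×24 + 4.07×163 = 666.64 + 248.88 + 663.41 = 1578.93
ΣP(Period 0)·Q(Period 0) = 8.63×104 + 9.45×24 + 2.84×163 = 897.52 + 226.8 + 462.92 = 1587.24
Index = 1578.93 / 1587.24 × 100 = 99.4764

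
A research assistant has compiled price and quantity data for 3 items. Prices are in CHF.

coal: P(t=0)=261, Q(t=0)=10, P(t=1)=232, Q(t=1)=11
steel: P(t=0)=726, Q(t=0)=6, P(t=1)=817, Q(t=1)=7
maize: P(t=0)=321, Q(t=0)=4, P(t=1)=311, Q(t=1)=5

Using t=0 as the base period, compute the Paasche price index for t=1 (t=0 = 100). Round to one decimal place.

102.8

Paasche price index uses current-period quantities as weights.
ΣP(t=1)·Q(t=1) = 232×11 + 817×7 + 311×5 = 2552 + 5719 + 1555 = 9826
ΣP(t=0)·Q(t=1) = 261×11 + 726×7 + 321×5 = 2871 + 5082 + 1605 = 9558
Index = 9826 / 9558 × 100 = 102.8039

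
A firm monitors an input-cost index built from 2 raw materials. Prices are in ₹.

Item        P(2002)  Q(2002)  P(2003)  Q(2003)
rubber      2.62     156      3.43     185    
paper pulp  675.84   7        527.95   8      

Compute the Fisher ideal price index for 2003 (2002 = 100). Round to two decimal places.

Laspeyres component (base-period weights):
ΣP(2003)Q(2002) = 3.43×156 + 527.95×7 = 535.08 + 3695.65 = 4230.73
ΣP(2002)Q(2002) = 2.62×156 + 675.84×7 = 408.72 + 4730.88 = 5139.6
L = 4230.73 / 5139.6 × 100 = 82.3163
Paasche component (current-period weights):
ΣP(2003)Q(2003) = 3.43×185 + 527.95×8 = 634.55 + 4223.6 = 4858.15
ΣP(2002)Q(2003) = 2.62×185 + 675.84×8 = 484.7 + 5406.72 = 5891.42
P = 4858.15 / 5891.42 × 100 = 82.4614
Fisher = √(L × P) = √(82.3163 × 82.4614) = 82.3889

82.39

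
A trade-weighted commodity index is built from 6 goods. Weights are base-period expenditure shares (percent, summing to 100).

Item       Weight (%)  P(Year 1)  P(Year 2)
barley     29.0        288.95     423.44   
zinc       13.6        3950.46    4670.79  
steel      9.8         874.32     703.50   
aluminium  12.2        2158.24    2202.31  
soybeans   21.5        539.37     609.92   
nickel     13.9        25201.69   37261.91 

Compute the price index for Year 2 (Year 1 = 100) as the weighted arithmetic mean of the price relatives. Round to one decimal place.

123.8

barley: 29.0 × (423.44/288.95) = 29.0 × 1.465444 = 42.4979
zinc: 13.6 × (4670.79/3950.46) = 13.6 × 1.182341 = 16.0798
steel: 9.8 × (703.50/874.32) = 9.8 × 0.804625 = 7.8853
aluminium: 12.2 × (2202.31/2158.24) = 12.2 × 1.020419 = 12.4491
soybeans: 21.5 × (609.92/539.37) = 21.5 × 1.130801 = 24.3122
nickel: 13.9 × (37261.91/25201.69) = 13.9 × 1.478548 = 20.5518
Index = Σ wᵢ·(p₁ᵢ/p₀ᵢ) = 42.4979 + 16.0798 + 7.8853 + 12.4491 + 24.3122 + 20.5518 = 123.7762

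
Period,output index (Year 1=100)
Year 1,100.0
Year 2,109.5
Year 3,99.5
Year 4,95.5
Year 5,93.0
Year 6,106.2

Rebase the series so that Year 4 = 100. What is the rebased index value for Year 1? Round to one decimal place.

104.7

Rebased(Year 1) = 100.0 / 95.5 × 100 = 104.7120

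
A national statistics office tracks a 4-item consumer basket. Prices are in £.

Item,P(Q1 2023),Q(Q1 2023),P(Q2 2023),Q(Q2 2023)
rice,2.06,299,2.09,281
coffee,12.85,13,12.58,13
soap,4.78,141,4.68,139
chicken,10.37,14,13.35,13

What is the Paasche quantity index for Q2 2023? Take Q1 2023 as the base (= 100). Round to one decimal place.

Paasche quantity index uses current-period prices as weights.
ΣP(Q2 2023)·Q(Q2 2023) = 2.09×281 + 12.58×13 + 4.68×139 + 13.35×13 = 587.29 + 163.54 + 650.52 + 173.55 = 1574.9
ΣP(Q2 2023)·Q(Q1 2023) = 2.09×299 + 12.58×13 + 4.68×141 + 13.35×14 = 624.91 + 163.54 + 659.88 + 186.9 = 1635.23
Index = 1574.9 / 1635.23 × 100 = 96.3106

96.3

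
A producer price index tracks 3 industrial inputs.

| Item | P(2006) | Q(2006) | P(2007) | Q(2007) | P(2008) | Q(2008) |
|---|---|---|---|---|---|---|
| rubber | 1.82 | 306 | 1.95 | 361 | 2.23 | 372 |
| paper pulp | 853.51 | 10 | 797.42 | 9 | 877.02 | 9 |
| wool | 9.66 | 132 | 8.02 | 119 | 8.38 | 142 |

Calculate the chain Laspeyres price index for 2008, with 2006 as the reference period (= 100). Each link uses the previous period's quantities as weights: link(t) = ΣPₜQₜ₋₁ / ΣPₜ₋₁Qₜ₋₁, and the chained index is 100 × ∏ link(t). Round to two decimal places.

101.93

Link 2006→2007:
ΣP(2007)Q(2006) = 1.95×306 + 797.42×10 + 8.02×132 = 596.7 + 7974.2 + 1058.64 = 9629.54
ΣP(2006)Q(2006) = 1.82×306 + 853.51×10 + 9.66×132 = 556.92 + 8535.1 + 1275.12 = 10367.14
link = 9629.54/10367.14 = 0.928852
Link 2007→2008:
ΣP(2008)Q(2007) = 2.23×361 + 877.02×9 + 8.38×119 = 805.03 + 7893.18 + 997.22 = 9695.43
ΣP(2007)Q(2007) = 1.95×361 + 797.42×9 + 8.02×119 = 703.95 + 7176.78 + 954.38 = 8835.11
link = 9695.43/8835.11 = 1.097375
Chained index = 100 × 0.928852 × 1.097375 = 101.9299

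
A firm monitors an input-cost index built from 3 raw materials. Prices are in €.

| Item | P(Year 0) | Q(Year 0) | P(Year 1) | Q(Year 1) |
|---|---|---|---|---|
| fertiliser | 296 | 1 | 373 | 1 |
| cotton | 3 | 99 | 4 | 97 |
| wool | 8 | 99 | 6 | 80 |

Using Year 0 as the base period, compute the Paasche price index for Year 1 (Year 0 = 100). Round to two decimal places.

101.14

Paasche price index uses current-period quantities as weights.
ΣP(Year 1)·Q(Year 1) = 373×1 + 4×97 + 6×80 = 373 + 388 + 480 = 1241
ΣP(Year 0)·Q(Year 1) = 296×1 + 3×97 + 8×80 = 296 + 291 + 640 = 1227
Index = 1241 / 1227 × 100 = 101.1410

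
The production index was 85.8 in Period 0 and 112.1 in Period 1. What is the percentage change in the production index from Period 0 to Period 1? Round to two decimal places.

Change = (112.1 − 85.8) / 85.8 × 100
       = 26.3 / 85.8 × 100 = 30.6527%

30.65%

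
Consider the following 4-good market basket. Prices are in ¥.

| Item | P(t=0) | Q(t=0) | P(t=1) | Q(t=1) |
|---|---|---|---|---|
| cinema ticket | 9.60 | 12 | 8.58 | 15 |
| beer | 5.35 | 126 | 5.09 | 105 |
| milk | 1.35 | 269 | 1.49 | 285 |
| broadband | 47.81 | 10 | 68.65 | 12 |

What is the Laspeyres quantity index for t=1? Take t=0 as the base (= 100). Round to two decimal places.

102.06

Laspeyres quantity index uses base-period prices as weights.
ΣP(t=0)·Q(t=1) = 9.60×15 + 5.35×105 + 1.35×285 + 47.81×12 = 144 + 561.75 + 384.75 + 573.72 = 1664.22
ΣP(t=0)·Q(t=0) = 9.60×12 + 5.35×126 + 1.35×269 + 47.81×10 = 115.2 + 674.1 + 363.15 + 478.1 = 1630.55
Index = 1664.22 / 1630.55 × 100 = 102.0649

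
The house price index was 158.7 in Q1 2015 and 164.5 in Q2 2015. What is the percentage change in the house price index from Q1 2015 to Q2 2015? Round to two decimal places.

3.65%

Change = (164.5 − 158.7) / 158.7 × 100
       = 5.8 / 158.7 × 100 = 3.6547%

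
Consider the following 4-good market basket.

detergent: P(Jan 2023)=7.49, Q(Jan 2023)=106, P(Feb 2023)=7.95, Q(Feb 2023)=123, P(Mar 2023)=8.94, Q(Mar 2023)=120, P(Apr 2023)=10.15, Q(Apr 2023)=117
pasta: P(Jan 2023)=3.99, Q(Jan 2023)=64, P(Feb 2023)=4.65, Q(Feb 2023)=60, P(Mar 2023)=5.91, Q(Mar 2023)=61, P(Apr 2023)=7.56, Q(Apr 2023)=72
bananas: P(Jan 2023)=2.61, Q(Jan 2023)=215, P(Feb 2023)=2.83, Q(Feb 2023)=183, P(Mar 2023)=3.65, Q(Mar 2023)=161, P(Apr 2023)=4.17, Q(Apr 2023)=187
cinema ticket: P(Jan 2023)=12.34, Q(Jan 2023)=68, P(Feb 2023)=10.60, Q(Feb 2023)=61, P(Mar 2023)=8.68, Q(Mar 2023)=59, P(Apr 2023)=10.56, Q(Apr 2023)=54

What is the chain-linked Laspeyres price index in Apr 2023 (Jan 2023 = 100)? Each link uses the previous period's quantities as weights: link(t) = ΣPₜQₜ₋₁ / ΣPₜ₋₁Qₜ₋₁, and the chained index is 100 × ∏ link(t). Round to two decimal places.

Link Jan 2023→Feb 2023:
ΣP(Feb 2023)Q(Jan 2023) = 7.95×106 + 4.65×64 + 2.83×215 + 10.60×68 = 842.7 + 297.6 + 608.45 + 720.8 = 2469.55
ΣP(Jan 2023)Q(Jan 2023) = 7.49×106 + 3.99×64 + 2.61×215 + 12.34×68 = 793.94 + 255.36 + 561.15 + 839.12 = 2449.57
link = 2469.55/2449.57 = 1.008157
Link Feb 2023→Mar 2023:
ΣP(Mar 2023)Q(Feb 2023) = 8.94×123 + 5.91×60 + 3.65×183 + 8.68×61 = 1099.62 + 354.6 + 667.95 + 529.48 = 2651.65
ΣP(Feb 2023)Q(Feb 2023) = 7.95×123 + 4.65×60 + 2.83×183 + 10.60×61 = 977.85 + 279 + 517.89 + 646.6 = 2421.34
link = 2651.65/2421.34 = 1.095117
Link Mar 2023→Apr 2023:
ΣP(Apr 2023)Q(Mar 2023) = 10.15×120 + 7.56×61 + 4.17×161 + 10.56×59 = 1218 + 461.16 + 671.37 + 623.04 = 2973.57
ΣP(Mar 2023)Q(Mar 2023) = 8.94×120 + 5.91×61 + 3.65×161 + 8.68×59 = 1072.8 + 360.51 + 587.65 + 512.12 = 2533.08
link = 2973.57/2533.08 = 1.173895
Chained index = 100 × 1.008157 × 1.095117 × 1.173895 = 129.6038

129.60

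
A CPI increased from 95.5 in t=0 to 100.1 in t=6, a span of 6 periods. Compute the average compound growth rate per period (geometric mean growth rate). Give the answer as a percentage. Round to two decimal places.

Growth factor = (100.1/95.5)^(1/6) = (1.048168)^(1/6) = 1.007871
Growth rate = 1.007871 − 1 = 0.007871 = 0.7871%

0.79%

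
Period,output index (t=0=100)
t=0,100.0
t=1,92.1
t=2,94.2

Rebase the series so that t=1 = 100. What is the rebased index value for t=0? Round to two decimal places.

108.58

Rebased(t=0) = 100.0 / 92.1 × 100 = 108.5776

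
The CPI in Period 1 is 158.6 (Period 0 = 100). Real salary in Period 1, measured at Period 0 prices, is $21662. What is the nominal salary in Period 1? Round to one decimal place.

34355.9

Nominal = Real × (Index/100) = 21662 × (158.6/100)
        = 21662 × 1.586 = 34355.9320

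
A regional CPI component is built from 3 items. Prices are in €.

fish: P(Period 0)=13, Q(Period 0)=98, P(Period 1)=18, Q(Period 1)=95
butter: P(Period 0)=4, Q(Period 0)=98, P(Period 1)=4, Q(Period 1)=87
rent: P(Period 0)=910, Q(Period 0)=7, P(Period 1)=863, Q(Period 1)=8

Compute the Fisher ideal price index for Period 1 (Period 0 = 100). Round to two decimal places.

Laspeyres component (base-period weights):
ΣP(Period 1)Q(Period 0) = 18×98 + 4×98 + 863×7 = 1764 + 392 + 6041 = 8197
ΣP(Period 0)Q(Period 0) = 13×98 + 4×98 + 910×7 = 1274 + 392 + 6370 = 8036
L = 8197 / 8036 × 100 = 102.0035
Paasche component (current-period weights):
ΣP(Period 1)Q(Period 1) = 18×95 + 4×87 + 863×8 = 1710 + 348 + 6904 = 8962
ΣP(Period 0)Q(Period 1) = 13×95 + 4×87 + 910×8 = 1235 + 348 + 7280 = 8863
P = 8962 / 8863 × 100 = 101.1170
Fisher = √(L × P) = √(102.0035 × 101.1170) = 101.5593

101.56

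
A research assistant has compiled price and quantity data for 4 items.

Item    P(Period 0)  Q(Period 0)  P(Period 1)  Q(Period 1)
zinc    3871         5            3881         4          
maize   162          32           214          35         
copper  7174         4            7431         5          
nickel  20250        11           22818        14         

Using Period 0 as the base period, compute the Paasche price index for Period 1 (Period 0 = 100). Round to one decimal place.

Paasche price index uses current-period quantities as weights.
ΣP(Period 1)·Q(Period 1) = 3881×4 + 214×35 + 7431×5 + 22818×14 = 15524 + 7490 + 37155 + 319452 = 379621
ΣP(Period 0)·Q(Period 1) = 3871×4 + 162×35 + 7174×5 + 20250×14 = 15484 + 5670 + 35870 + 283500 = 340524
Index = 379621 / 340524 × 100 = 111.4814

111.5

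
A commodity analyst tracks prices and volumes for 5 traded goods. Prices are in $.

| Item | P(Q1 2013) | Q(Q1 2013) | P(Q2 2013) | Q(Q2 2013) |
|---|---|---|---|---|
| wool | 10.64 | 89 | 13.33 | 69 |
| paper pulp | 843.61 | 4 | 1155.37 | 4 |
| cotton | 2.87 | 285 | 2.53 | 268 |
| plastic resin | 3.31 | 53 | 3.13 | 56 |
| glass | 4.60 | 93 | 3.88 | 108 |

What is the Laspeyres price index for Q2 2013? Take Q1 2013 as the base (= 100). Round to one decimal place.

Laspeyres price index uses base-period quantities as weights.
ΣP(Q2 2013)·Q(Q1 2013) = 13.33×89 + 1155.37×4 + 2.53×285 + 3.13×53 + 3.88×93 = 1186.37 + 4621.48 + 721.05 + 165.89 + 360.84 = 7055.63
ΣP(Q1 2013)·Q(Q1 2013) = 10.64×89 + 843.61×4 + 2.87×285 + 3.31×53 + 4.60×93 = 946.96 + 3374.44 + 817.95 + 175.43 + 427.8 = 5742.58
Index = 7055.63 / 5742.58 × 100 = 122.8652

122.9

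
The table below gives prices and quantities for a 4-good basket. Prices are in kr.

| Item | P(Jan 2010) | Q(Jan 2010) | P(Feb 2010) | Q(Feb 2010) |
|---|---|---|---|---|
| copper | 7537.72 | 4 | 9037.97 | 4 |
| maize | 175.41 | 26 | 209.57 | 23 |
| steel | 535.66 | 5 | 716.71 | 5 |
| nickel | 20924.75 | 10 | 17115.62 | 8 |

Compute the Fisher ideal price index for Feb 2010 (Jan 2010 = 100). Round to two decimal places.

88.28

Laspeyres component (base-period weights):
ΣP(Feb 2010)Q(Jan 2010) = 9037.97×4 + 209.57×26 + 716.71×5 + 17115.62×10 = 36151.88 + 5448.82 + 3583.55 + 171156.2 = 216340.45
ΣP(Jan 2010)Q(Jan 2010) = 7537.72×4 + 175.41×26 + 535.66×5 + 20924.75×10 = 30150.88 + 4560.66 + 2678.3 + 209247.5 = 246637.34
L = 216340.45 / 246637.34 × 100 = 87.7160
Paasche component (current-period weights):
ΣP(Feb 2010)Q(Feb 2010) = 9037.97×4 + 209.57×23 + 716.71×5 + 17115.62×8 = 36151.88 + 4820.11 + 3583.55 + 136924.96 = 181480.5
ΣP(Jan 2010)Q(Feb 2010) = 7537.72×4 + 175.41×23 + 535.66×5 + 20924.75×8 = 30150.88 + 4034.43 + 2678.3 + 167398 = 204261.61
P = 181480.5 / 204261.61 × 100 = 88.8471
Fisher = √(L × P) = √(87.7160 × 88.8471) = 88.2797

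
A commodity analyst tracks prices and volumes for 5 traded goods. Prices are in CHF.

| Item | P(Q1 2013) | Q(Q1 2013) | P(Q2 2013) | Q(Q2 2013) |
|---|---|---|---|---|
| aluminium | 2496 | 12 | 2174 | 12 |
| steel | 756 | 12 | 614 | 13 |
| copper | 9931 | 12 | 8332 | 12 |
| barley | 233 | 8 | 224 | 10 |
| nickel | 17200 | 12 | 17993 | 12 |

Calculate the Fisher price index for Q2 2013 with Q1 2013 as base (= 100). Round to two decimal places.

95.81

Laspeyres component (base-period weights):
ΣP(Q2 2013)Q(Q1 2013) = 2174×12 + 614×12 + 8332×12 + 224×8 + 17993×12 = 26088 + 7368 + 99984 + 1792 + 215916 = 351148
ΣP(Q1 2013)Q(Q1 2013) = 2496×12 + 756×12 + 9931×12 + 233×8 + 17200×12 = 29952 + 9072 + 119172 + 1864 + 206400 = 366460
L = 351148 / 366460 × 100 = 95.8216
Paasche component (current-period weights):
ΣP(Q2 2013)Q(Q2 2013) = 2174×12 + 614×13 + 8332×12 + 224×10 + 17993×12 = 26088 + 7982 + 99984 + 2240 + 215916 = 352210
ΣP(Q1 2013)Q(Q2 2013) = 2496×12 + 756×13 + 9931×12 + 233×10 + 17200×12 = 29952 + 9828 + 119172 + 2330 + 206400 = 367682
P = 352210 / 367682 × 100 = 95.7920
Fisher = √(L × P) = √(95.8216 × 95.7920) = 95.8068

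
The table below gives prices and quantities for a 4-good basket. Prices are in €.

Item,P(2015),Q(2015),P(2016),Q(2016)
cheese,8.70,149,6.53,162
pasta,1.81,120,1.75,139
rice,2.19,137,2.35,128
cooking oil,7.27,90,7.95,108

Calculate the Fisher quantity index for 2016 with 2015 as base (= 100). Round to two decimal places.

110.65

Laspeyres component (base-period weights):
ΣP(2015)Q(2016) = 8.70×162 + 1.81×139 + 2.19×128 + 7.27×108 = 1409.4 + 251.59 + 280.32 + 785.16 = 2726.47
ΣP(2015)Q(2015) = 8.70×149 + 1.81×120 + 2.19×137 + 7.27×90 = 1296.3 + 217.2 + 300.03 + 654.3 = 2467.83
L = 2726.47 / 2467.83 × 100 = 110.4805
Paasche component (current-period weights):
ΣP(2016)Q(2016) = 6.53×162 + 1.75×139 + 2.35×128 + 7.95×108 = 1057.86 + 243.25 + 300.8 + 858.6 = 2460.51
ΣP(2016)Q(2015) = 6.53×149 + 1.75×120 + 2.35×137 + 7.95×90 = 972.97 + 210 + 321.95 + 715.5 = 2220.42
P = 2460.51 / 2220.42 × 100 = 110.8128
Fisher = √(L × P) = √(110.4805 × 110.8128) = 110.6465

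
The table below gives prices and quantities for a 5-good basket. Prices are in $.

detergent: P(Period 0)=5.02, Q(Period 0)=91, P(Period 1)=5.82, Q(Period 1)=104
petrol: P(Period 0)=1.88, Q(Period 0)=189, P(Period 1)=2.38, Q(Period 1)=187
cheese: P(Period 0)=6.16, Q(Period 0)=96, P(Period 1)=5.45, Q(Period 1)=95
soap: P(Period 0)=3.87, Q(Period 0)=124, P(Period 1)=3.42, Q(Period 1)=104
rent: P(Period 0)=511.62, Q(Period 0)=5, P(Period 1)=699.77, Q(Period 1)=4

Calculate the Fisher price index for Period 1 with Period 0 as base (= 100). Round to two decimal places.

121.51

Laspeyres component (base-period weights):
ΣP(Period 1)Q(Period 0) = 5.82×91 + 2.38×189 + 5.45×96 + 3.42×124 + 699.77×5 = 529.62 + 449.82 + 523.2 + 424.08 + 3498.85 = 5425.57
ΣP(Period 0)Q(Period 0) = 5.02×91 + 1.88×189 + 6.16×96 + 3.87×124 + 511.62×5 = 456.82 + 355.32 + 591.36 + 479.88 + 2558.1 = 4441.48
L = 5425.57 / 4441.48 × 100 = 122.1568
Paasche component (current-period weights):
ΣP(Period 1)Q(Period 1) = 5.82×104 + 2.38×187 + 5.45×95 + 3.42×104 + 699.77×4 = 605.28 + 445.06 + 517.75 + 355.68 + 2799.08 = 4722.85
ΣP(Period 0)Q(Period 1) = 5.02×104 + 1.88×187 + 6.16×95 + 3.87×104 + 511.62×4 = 522.08 + 351.56 + 585.2 + 402.48 + 2046.48 = 3907.8
P = 4722.85 / 3907.8 × 100 = 120.8570
Fisher = √(L × P) = √(122.1568 × 120.8570) = 121.5052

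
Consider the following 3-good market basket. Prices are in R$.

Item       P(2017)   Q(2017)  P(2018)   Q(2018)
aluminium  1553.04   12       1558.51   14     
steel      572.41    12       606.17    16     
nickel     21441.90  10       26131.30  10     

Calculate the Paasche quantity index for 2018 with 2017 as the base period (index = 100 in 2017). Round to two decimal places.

101.93

Paasche quantity index uses current-period prices as weights.
ΣP(2018)·Q(2018) = 1558.51×14 + 606.17×16 + 26131.30×10 = 21819.14 + 9698.72 + 261313 = 292830.86
ΣP(2018)·Q(2017) = 1558.51×12 + 606.17×12 + 26131.30×10 = 18702.12 + 7274.04 + 261313 = 287289.16
Index = 292830.86 / 287289.16 × 100 = 101.9290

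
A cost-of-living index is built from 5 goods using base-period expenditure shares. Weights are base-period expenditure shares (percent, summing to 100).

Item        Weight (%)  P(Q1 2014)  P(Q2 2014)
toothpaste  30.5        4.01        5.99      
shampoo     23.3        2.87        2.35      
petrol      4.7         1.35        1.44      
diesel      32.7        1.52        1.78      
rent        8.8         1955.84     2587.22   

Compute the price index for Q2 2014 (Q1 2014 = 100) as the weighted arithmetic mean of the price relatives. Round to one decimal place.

toothpaste: 30.5 × (5.99/4.01) = 30.5 × 1.493766 = 45.5599
shampoo: 23.3 × (2.35/2.87) = 23.3 × 0.818815 = 19.0784
petrol: 4.7 × (1.44/1.35) = 4.7 × 1.066667 = 5.0133
diesel: 32.7 × (1.78/1.52) = 32.7 × 1.171053 = 38.2934
rent: 8.8 × (2587.22/1955.84) = 8.8 × 1.322818 = 11.6408
Index = Σ wᵢ·(p₁ᵢ/p₀ᵢ) = 45.5599 + 19.0784 + 5.0133 + 38.2934 + 11.6408 = 119.5858

119.6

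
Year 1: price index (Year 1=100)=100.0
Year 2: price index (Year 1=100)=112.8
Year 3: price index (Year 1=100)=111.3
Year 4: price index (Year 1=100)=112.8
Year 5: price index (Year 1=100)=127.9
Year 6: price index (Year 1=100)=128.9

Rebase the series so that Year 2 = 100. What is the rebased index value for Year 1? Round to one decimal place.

88.7

Rebased(Year 1) = 100.0 / 112.8 × 100 = 88.6525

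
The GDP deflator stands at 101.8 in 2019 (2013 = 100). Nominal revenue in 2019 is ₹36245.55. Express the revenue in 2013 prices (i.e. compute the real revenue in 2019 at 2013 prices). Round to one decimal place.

Real = Nominal ÷ (Index/100) = 36245.55 ÷ (101.8/100)
     = 36245.55 ÷ 1.018 = 35604.6660

35604.7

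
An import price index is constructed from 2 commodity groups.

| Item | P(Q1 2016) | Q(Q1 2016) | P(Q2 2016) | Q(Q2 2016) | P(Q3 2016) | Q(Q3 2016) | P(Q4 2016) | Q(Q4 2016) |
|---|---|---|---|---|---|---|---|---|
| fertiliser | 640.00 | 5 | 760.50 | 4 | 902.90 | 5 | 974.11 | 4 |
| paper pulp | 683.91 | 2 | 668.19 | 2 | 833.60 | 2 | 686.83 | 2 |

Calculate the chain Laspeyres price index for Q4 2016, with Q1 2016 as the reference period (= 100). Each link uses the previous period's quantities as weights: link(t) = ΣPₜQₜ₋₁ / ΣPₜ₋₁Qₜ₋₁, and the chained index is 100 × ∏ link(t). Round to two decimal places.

Link Q1 2016→Q2 2016:
ΣP(Q2 2016)Q(Q1 2016) = 760.50×5 + 668.19×2 = 3802.5 + 1336.38 = 5138.88
ΣP(Q1 2016)Q(Q1 2016) = 640.00×5 + 683.91×2 = 3200 + 1367.82 = 4567.82
link = 5138.88/4567.82 = 1.125018
Link Q2 2016→Q3 2016:
ΣP(Q3 2016)Q(Q2 2016) = 902.90×4 + 833.60×2 = 3611.6 + 1667.2 = 5278.8
ΣP(Q2 2016)Q(Q2 2016) = 760.50×4 + 668.19×2 = 3042 + 1336.38 = 4378.38
link = 5278.8/4378.38 = 1.205651
Link Q3 2016→Q4 2016:
ΣP(Q4 2016)Q(Q3 2016) = 974.11×5 + 686.83×2 = 4870.55 + 1373.66 = 6244.21
ΣP(Q3 2016)Q(Q3 2016) = 902.90×5 + 833.60×2 = 4514.5 + 1667.2 = 6181.7
link = 6244.21/6181.7 = 1.010112
Chained index = 100 × 1.125018 × 1.205651 × 1.010112 = 137.0095

137.01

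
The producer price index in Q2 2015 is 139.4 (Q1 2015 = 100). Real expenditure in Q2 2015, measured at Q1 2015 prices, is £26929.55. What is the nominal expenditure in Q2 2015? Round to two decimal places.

37539.79

Nominal = Real × (Index/100) = 26929.55 × (139.4/100)
        = 26929.55 × 1.394 = 37539.7927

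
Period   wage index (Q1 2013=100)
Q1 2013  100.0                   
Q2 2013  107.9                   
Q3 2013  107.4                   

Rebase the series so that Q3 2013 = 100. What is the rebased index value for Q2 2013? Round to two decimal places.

100.47

Rebased(Q2 2013) = 107.9 / 107.4 × 100 = 100.4655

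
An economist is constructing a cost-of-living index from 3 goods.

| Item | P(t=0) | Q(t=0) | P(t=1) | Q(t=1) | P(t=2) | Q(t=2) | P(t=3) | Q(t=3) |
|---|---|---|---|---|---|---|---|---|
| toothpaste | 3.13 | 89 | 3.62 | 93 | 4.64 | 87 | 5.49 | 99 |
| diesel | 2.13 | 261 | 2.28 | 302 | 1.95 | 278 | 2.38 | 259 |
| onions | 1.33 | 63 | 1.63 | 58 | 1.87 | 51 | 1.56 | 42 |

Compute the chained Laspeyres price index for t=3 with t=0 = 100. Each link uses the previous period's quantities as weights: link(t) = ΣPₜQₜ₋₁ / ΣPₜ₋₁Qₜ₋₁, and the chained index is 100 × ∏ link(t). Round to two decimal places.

Link t=0→t=1:
ΣP(t=1)Q(t=0) = 3.62×89 + 2.28×261 + 1.63×63 = 322.18 + 595.08 + 102.69 = 1019.95
ΣP(t=0)Q(t=0) = 3.13×89 + 2.13×261 + 1.33×63 = 278.57 + 555.93 + 83.79 = 918.29
link = 1019.95/918.29 = 1.110706
Link t=1→t=2:
ΣP(t=2)Q(t=1) = 4.64×93 + 1.95×302 + 1.87×58 = 431.52 + 588.9 + 108.46 = 1128.88
ΣP(t=1)Q(t=1) = 3.62×93 + 2.28×302 + 1.63×58 = 336.66 + 688.56 + 94.54 = 1119.76
link = 1128.88/1119.76 = 1.008145
Link t=2→t=3:
ΣP(t=3)Q(t=2) = 5.49×87 + 2.38×278 + 1.56×51 = 477.63 + 661.64 + 79.56 = 1218.83
ΣP(t=2)Q(t=2) = 4.64×87 + 1.95×278 + 1.87×51 = 403.68 + 542.1 + 95.37 = 1041.15
link = 1218.83/1041.15 = 1.170657
Chained index = 100 × 1.110706 × 1.008145 × 1.170657 = 131.0846

131.08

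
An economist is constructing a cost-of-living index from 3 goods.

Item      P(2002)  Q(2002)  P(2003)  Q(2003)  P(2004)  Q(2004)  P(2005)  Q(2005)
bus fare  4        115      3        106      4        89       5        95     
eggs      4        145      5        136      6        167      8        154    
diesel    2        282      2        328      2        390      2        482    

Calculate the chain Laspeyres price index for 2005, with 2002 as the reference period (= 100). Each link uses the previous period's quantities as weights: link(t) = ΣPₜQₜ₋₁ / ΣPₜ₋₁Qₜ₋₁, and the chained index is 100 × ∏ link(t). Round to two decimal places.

Link 2002→2003:
ΣP(2003)Q(2002) = 3×115 + 5×145 + 2×282 = 345 + 725 + 564 = 1634
ΣP(2002)Q(2002) = 4×115 + 4×145 + 2×282 = 460 + 580 + 564 = 1604
link = 1634/1604 = 1.018703
Link 2003→2004:
ΣP(2004)Q(2003) = 4×106 + 6×136 + 2×328 = 424 + 816 + 656 = 1896
ΣP(2003)Q(2003) = 3×106 + 5×136 + 2×328 = 318 + 680 + 656 = 1654
link = 1896/1654 = 1.146312
Link 2004→2005:
ΣP(2005)Q(2004) = 5×89 + 8×167 + 2×390 = 445 + 1336 + 780 = 2561
ΣP(2004)Q(2004) = 4×89 + 6×167 + 2×390 = 356 + 1002 + 780 = 2138
link = 2561/2138 = 1.197848
Chained index = 100 × 1.018703 × 1.146312 × 1.197848 = 139.8790

139.88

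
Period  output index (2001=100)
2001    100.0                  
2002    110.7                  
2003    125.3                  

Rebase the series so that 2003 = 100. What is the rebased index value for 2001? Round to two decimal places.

79.81

Rebased(2001) = 100.0 / 125.3 × 100 = 79.8085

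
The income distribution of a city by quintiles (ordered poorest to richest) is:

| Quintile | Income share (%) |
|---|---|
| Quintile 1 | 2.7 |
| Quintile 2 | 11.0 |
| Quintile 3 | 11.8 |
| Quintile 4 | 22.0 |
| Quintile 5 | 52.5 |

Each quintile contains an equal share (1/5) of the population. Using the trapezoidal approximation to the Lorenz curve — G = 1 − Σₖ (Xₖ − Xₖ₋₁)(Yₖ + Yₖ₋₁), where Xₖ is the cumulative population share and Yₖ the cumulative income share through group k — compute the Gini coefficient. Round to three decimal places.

Cumulative income shares Yₖ: 0.0270, 0.1370, 0.2550, 0.4750, 1.0000
Σ (Xₖ−Xₖ₋₁)(Yₖ+Yₖ₋₁) = (1/5)(0.0270+0.0000) + (1/5)(0.1370+0.0270) + (1/5)(0.2550+0.1370) + (1/5)(0.4750+0.2550) + (1/5)(1.0000+0.4750)
  = 0.0054 + 0.0328 + 0.0784 + 0.1460 + 0.2950 = 0.5576
G = 1 − 0.5576 = 0.4424

0.442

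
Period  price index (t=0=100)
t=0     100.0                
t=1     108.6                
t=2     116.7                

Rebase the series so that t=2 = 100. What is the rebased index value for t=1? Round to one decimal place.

Rebased(t=1) = 108.6 / 116.7 × 100 = 93.0591

93.1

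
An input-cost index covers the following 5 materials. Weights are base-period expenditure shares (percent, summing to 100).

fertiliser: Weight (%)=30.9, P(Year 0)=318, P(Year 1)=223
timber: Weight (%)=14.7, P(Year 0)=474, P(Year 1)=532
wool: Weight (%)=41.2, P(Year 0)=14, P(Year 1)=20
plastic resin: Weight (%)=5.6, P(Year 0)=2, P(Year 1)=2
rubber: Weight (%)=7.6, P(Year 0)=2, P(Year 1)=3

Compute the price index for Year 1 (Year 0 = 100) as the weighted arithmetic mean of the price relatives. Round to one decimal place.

fertiliser: 30.9 × (223/318) = 30.9 × 0.701258 = 21.6689
timber: 14.7 × (532/474) = 14.7 × 1.122363 = 16.4987
wool: 41.2 × (20/14) = 41.2 × 1.428571 = 58.8571
plastic resin: 5.6 × (2/2) = 5.6 × 1.000000 = 5.6000
rubber: 7.6 × (3/2) = 7.6 × 1.500000 = 11.4000
Index = Σ wᵢ·(p₁ᵢ/p₀ᵢ) = 21.6689 + 16.4987 + 58.8571 + 5.6000 + 11.4000 = 114.0247

114.0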